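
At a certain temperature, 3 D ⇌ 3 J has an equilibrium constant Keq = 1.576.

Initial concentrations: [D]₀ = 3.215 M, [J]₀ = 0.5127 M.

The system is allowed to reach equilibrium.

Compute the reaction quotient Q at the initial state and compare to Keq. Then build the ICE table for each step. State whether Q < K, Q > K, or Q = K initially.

Q₀ = 0.004056; Q < K (proceeds forward)

Q₀ = 0.004056 vs Keq = 1.576 ⇒ Q<K, forward
Step 1:
                  D         J
  Initial     3.215    0.5127
  Change     -1.492     1.492
  Equil       1.723     2.005
  solve Keq expr → x = 0.4974; check Q = 1.576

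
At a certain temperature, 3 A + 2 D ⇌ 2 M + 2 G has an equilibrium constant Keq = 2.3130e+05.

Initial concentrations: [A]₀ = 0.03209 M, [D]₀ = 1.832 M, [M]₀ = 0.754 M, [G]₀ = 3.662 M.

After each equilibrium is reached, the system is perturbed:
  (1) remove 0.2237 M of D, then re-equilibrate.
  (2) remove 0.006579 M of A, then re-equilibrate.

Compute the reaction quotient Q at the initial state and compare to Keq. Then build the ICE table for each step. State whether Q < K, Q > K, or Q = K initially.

Q₀ = 6.8742e+04; Q < K (proceeds forward)

Q₀ = 6.8742e+04 vs Keq = 2.3130e+05 ⇒ Q<K, forward
Step 1:
                    A           D           M           G
  I           0.03209       1.832       0.754       3.662
  C          -0.01046   -0.006974    0.006974    0.006974
  E           0.02163       1.825       0.761       3.669
  solve Keq expr → x = 0.003487; check Q = 2.3130e+05
Then remove 0.2237 M of D.
Step 2:
                    A           D           M           G
  I           0.02163       1.601       0.761       3.669
  C          0.001926    0.001284   -0.001284   -0.001284
  E           0.02355       1.603      0.7597       3.668
  solve Keq expr → x = -6.4184e-04; check Q = 2.3130e+05
Then remove 0.006579 M of A.
Step 3:
                    A           D           M           G
  I           0.01698       1.603      0.7597       3.668
  C           0.00643    0.004287   -0.004287   -0.004287
  E           0.02341       1.607      0.7554       3.663
  solve Keq expr → x = -0.002143; check Q = 2.3130e+05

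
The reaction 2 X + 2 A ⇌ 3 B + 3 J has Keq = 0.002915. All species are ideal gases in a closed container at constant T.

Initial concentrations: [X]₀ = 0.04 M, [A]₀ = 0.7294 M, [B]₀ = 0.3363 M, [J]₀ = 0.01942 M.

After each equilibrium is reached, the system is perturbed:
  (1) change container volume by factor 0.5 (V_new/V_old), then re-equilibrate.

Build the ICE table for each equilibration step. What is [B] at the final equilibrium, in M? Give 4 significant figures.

Q₀ = 3.2725e-04 vs Keq = 0.002915 ⇒ Q<K, forward
Step 1:
                   X          A          B          J
  init          0.04     0.7294     0.3363    0.01942
  Δ        -0.008774  -0.008774    0.01316    0.01316
  eq         0.03123     0.7206     0.3495    0.03258
  solve Keq expr → x = 0.004387; check Q = 0.002915
Then change container volume by factor 0.5 (V_new/V_old).
Step 2:
                   X          A          B          J
  init       0.06245      1.441     0.6989    0.06516
  Δ          0.01177    0.01177   -0.01765   -0.01765
  eq         0.07422      1.453     0.6813    0.04751
  solve Keq expr → x = -0.005885; check Q = 0.002915

[B]_eq = 0.6813 M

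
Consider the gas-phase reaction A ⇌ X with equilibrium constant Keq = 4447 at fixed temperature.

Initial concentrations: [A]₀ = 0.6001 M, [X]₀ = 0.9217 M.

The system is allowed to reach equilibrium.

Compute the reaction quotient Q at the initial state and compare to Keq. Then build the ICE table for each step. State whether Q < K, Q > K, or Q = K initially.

Q₀ = 1.536 vs Keq = 4447 ⇒ Q<K, forward
Step 1:
                  A         X
  init       0.6001    0.9217
  Δ         -0.5998    0.5998
  eq      3.4213e-04     1.521
  solve Keq expr → x = 0.5998; check Q = 4447

Q₀ = 1.536; Q < K (proceeds forward)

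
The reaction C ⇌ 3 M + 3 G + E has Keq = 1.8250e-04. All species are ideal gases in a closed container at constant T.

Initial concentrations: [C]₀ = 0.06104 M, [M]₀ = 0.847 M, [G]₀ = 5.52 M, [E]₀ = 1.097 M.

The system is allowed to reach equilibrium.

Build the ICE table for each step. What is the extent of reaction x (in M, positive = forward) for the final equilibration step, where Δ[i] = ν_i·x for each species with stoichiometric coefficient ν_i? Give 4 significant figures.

x = -0.2793 M

Q₀ = 1837 vs Keq = 1.8250e-04 ⇒ Q>K, reverse
Step 1:
                  C         M         G         E
  Initial   0.06104     0.847      5.52     1.097
  Change     0.2793    -0.838    -0.838   -0.2793
  Equil      0.3404  0.009046     4.682    0.8177
  solve Keq expr → x = -0.2793; check Q = 1.8250e-04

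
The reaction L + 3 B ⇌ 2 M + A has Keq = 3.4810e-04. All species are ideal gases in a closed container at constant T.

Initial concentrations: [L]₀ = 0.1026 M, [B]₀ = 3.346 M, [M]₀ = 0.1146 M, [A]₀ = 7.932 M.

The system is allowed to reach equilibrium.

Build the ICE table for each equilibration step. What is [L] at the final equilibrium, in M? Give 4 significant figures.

Q₀ = 0.0271 vs Keq = 3.4810e-04 ⇒ Q>K, reverse
Step 1:
                  L         B         M         A
  Initial    0.1026     3.346    0.1146     7.932
  Change    0.04886    0.1466  -0.09772  -0.04886
  Equil      0.1515     3.493   0.01688     7.883
  solve Keq expr → x = -0.04886; check Q = 3.4810e-04

[L]_eq = 0.1515 M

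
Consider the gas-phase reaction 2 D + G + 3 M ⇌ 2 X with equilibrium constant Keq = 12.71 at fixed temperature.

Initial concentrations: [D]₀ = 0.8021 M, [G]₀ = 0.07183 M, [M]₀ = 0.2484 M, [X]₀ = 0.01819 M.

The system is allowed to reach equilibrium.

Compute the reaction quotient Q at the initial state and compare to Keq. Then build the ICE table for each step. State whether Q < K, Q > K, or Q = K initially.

Q₀ = 0.4671; Q < K (proceeds forward)

Q₀ = 0.4671 vs Keq = 12.71 ⇒ Q<K, forward
Step 1:
                   D          G          M          X
  Initial     0.8021    0.07183     0.2484    0.01819
  Change    -0.03606   -0.01803    -0.0541    0.03606
  Equil        0.766     0.0538     0.1943    0.05425
  solve Keq expr → x = 0.01803; check Q = 12.71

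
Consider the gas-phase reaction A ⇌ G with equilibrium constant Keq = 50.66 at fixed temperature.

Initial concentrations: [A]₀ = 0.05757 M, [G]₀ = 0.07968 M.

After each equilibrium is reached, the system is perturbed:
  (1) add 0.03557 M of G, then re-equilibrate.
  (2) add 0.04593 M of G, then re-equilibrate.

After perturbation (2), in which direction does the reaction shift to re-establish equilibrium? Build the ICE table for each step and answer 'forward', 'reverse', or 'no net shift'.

Q₀ = 1.384 vs Keq = 50.66 ⇒ Q<K, forward
Step 1:
                   A          G
  init       0.05757    0.07968
  Δ         -0.05491    0.05491
  eq        0.002657     0.1346
  solve Keq expr → x = 0.05491; check Q = 50.66
Then add 0.03557 M of G.
Step 2:
                   A          G
  init      0.002657     0.1702
  Δ       6.8854e-04 -6.8854e-04
  eq        0.003345     0.1695
  solve Keq expr → x = -6.8854e-04; check Q = 50.66
Then add 0.04593 M of G.
Step 3:
                   A          G
  init      0.003345     0.2154
  Δ       8.8908e-04 -8.8908e-04
  eq        0.004234     0.2145
  solve Keq expr → x = -8.8908e-04; check Q = 50.66

Direction: reverse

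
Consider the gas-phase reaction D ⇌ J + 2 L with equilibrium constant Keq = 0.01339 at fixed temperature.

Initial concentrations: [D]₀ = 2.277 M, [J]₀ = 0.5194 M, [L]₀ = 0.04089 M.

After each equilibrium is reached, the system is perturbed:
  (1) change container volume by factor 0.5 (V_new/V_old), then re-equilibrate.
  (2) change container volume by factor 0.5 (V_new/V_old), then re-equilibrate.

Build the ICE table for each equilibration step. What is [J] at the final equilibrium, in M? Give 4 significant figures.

Q₀ = 3.8139e-04 vs Keq = 0.01339 ⇒ Q<K, forward
Step 1:
                  D         J         L
  init        2.277    0.5194   0.04089
  Δ        -0.08925   0.08925    0.1785
  eq          2.188    0.6086    0.2194
  solve Keq expr → x = 0.08925; check Q = 0.01339
Then change container volume by factor 0.5 (V_new/V_old).
Step 2:
                  D         J         L
  init        4.376     1.217    0.4388
  Δ          0.1034   -0.1034   -0.2067
  eq          4.479     1.114     0.232
  solve Keq expr → x = -0.1034; check Q = 0.01339
Then change container volume by factor 0.5 (V_new/V_old).
Step 3:
                  D         J         L
  init        8.958     2.228    0.4641
  Δ          0.1122   -0.1122   -0.2245
  eq           9.07     2.116    0.2396
  solve Keq expr → x = -0.1122; check Q = 0.01339

[J]_eq = 2.116 M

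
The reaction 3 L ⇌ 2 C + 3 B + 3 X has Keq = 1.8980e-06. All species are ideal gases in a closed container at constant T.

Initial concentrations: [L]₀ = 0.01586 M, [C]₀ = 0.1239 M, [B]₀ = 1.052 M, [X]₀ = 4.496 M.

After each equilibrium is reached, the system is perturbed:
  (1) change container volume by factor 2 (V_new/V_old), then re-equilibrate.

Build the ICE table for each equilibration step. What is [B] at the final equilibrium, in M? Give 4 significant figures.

[B]_eq = 0.4331 M

Q₀ = 4.0715e+05 vs Keq = 1.8980e-06 ⇒ Q>K, reverse
Step 1:
                  L         C         B         X
  I         0.01586    0.1239     1.052     4.496
  C          0.1858   -0.1239   -0.1858   -0.1858
  E          0.2017 1.7298e-05    0.8662      4.31
  solve Keq expr → x = -0.06194; check Q = 1.8980e-06
Then change container volume by factor 2 (V_new/V_old).
Step 2:
                  L         C         B         X
  I          0.1008 8.6492e-06    0.4331     2.155
  C       -6.0333e-05 4.0222e-05 6.0333e-05 6.0333e-05
  E          0.1008 4.8871e-05    0.4331     2.155
  solve Keq expr → x = 2.0111e-05; check Q = 1.8980e-06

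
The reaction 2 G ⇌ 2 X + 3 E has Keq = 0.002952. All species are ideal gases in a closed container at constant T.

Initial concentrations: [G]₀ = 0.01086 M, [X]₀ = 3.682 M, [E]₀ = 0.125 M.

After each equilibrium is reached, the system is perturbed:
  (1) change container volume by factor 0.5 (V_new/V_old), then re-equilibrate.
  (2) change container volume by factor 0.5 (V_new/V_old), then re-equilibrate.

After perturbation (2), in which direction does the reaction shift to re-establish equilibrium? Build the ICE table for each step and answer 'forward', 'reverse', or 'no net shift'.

Direction: reverse

Q₀ = 224.5 vs Keq = 0.002952 ⇒ Q>K, reverse
Step 1:
                   G          X          E
  init       0.01086      3.682      0.125
  Δ          0.07539   -0.07539    -0.1131
  eq         0.08625      3.607    0.01191
  solve Keq expr → x = -0.0377; check Q = 0.002952
Then change container volume by factor 0.5 (V_new/V_old).
Step 2:
                   G          X          E
  init        0.1725      7.213    0.02382
  Δ         0.007698  -0.007698   -0.01155
  eq          0.1802      7.206    0.01227
  solve Keq expr → x = -0.003849; check Q = 0.002952
Then change container volume by factor 0.5 (V_new/V_old).
Step 3:
                   G          X          E
  init        0.3604      14.41    0.02454
  Δ         0.008054  -0.008054   -0.01208
  eq          0.3685       14.4    0.01245
  solve Keq expr → x = -0.004027; check Q = 0.002952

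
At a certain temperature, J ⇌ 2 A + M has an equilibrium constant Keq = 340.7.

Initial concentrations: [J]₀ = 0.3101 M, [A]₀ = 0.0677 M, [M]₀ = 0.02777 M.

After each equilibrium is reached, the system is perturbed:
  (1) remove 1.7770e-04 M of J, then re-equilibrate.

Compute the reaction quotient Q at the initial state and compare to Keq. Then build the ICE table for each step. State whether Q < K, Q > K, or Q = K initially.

Q₀ = 4.1044e-04; Q < K (proceeds forward)

Q₀ = 4.1044e-04 vs Keq = 340.7 ⇒ Q<K, forward
Step 1:
                    J           A           M
  I            0.3101      0.0677     0.02777
  C           -0.3096      0.6193      0.3096
  E        4.6735e-04       0.687      0.3374
  solve Keq expr → x = 0.3096; check Q = 340.7
Then remove 1.7770e-04 M of J.
Step 2:
                    J           A           M
  I        2.8965e-04       0.687      0.3374
  C        1.7697e-04 -3.5395e-04 -1.7697e-04
  E        4.6663e-04      0.6866      0.3372
  solve Keq expr → x = -1.7697e-04; check Q = 340.7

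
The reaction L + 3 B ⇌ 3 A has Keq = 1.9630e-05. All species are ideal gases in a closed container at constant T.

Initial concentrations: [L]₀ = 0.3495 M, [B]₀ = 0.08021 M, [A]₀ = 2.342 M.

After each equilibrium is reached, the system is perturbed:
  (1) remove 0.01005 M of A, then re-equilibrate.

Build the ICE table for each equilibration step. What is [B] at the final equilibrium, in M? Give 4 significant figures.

[B]_eq = 2.347 M

Q₀ = 7.1224e+04 vs Keq = 1.9630e-05 ⇒ Q>K, reverse
Step 1:
                   L          B          A
  I           0.3495    0.08021      2.342
  C           0.7587      2.276     -2.276
  E            1.108      2.356    0.06578
  solve Keq expr → x = -0.7587; check Q = 1.9630e-05
Then remove 0.01005 M of A.
Step 2:
                   L          B          A
  I            1.108      2.356    0.05573
  C        -0.003238  -0.009715   0.009715
  E            1.105      2.347    0.06545
  solve Keq expr → x = 0.003238; check Q = 1.9630e-05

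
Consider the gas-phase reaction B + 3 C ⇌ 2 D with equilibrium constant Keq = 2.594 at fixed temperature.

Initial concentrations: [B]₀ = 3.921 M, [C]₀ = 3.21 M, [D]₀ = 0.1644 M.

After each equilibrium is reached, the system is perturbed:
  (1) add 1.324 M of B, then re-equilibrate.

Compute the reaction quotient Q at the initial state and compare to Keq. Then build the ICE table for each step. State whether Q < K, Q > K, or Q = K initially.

Q₀ = 2.0840e-04; Q < K (proceeds forward)

Q₀ = 2.0840e-04 vs Keq = 2.594 ⇒ Q<K, forward
Step 1:
                  B         C         D
  init        3.921      3.21    0.1644
  Δ         -0.8228    -2.469     1.646
  eq          3.098    0.7415      1.81
  solve Keq expr → x = 0.8228; check Q = 2.594
Then add 1.324 M of B.
Step 2:
                  B         C         D
  init        4.422    0.7415      1.81
  Δ        -0.02347  -0.07041   0.04694
  eq          4.399    0.6711     1.857
  solve Keq expr → x = 0.02347; check Q = 2.594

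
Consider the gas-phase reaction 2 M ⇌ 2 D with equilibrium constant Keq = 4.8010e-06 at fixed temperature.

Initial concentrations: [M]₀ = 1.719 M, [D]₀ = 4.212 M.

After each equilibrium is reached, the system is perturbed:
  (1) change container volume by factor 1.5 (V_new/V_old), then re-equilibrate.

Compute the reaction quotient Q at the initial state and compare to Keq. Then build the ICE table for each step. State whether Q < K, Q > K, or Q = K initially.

Q₀ = 6.004 vs Keq = 4.8010e-06 ⇒ Q>K, reverse
Step 1:
                    M           D
  init          1.719       4.212
  Δ             4.199      -4.199
  eq            5.918     0.01297
  solve Keq expr → x = -2.1; check Q = 4.8010e-06
Then change container volume by factor 1.5 (V_new/V_old).
Step 2:
                    M           D
  init          3.945    0.008645
  Δ                 0           0
  eq            3.945    0.008645
  solve Keq expr → x = 0; check Q = 4.8010e-06

Q₀ = 6.004; Q > K (proceeds reverse)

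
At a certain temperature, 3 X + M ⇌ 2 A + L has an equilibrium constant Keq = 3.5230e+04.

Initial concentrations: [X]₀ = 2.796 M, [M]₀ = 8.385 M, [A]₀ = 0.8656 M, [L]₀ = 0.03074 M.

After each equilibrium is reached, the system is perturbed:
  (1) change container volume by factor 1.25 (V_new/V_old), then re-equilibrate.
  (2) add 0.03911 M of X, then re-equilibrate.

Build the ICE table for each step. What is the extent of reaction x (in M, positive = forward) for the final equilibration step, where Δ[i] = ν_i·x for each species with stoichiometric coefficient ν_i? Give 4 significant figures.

x = 0.01291 M

Q₀ = 1.2567e-04 vs Keq = 3.5230e+04 ⇒ Q<K, forward
Step 1:
                  X         M         A         L
  I           2.796     8.385    0.8656   0.03074
  C          -2.766    -0.922     1.844     0.922
  E         0.02985     7.463      2.71    0.9528
  solve Keq expr → x = 0.922; check Q = 3.5230e+04
Then change container volume by factor 1.25 (V_new/V_old).
Step 2:
                  X         M         A         L
  I         0.02388      5.97     2.168    0.7622
  C        0.001827 6.0895e-04 -0.001218 -6.0895e-04
  E         0.02571     5.971     2.167    0.7616
  solve Keq expr → x = -6.0895e-04; check Q = 3.5230e+04
Then add 0.03911 M of X.
Step 3:
                  X         M         A         L
  I         0.06482     5.971     2.167    0.7616
  C        -0.03874  -0.01291   0.02583   0.01291
  E         0.02608     5.958     2.192    0.7745
  solve Keq expr → x = 0.01291; check Q = 3.5230e+04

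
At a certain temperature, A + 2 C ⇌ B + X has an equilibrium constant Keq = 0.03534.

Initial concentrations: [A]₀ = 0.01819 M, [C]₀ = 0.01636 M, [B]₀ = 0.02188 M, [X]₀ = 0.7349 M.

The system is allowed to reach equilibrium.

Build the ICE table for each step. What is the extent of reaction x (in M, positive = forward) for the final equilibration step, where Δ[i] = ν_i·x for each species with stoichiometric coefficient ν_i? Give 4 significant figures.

Q₀ = 3303 vs Keq = 0.03534 ⇒ Q>K, reverse
Step 1:
                    A           C           B           X
  I           0.01819     0.01636     0.02188      0.7349
  C           0.02187     0.04375    -0.02187    -0.02187
  E           0.04006     0.06011  7.1735e-06       0.713
  solve Keq expr → x = -0.02187; check Q = 0.03534

x = -0.02187 M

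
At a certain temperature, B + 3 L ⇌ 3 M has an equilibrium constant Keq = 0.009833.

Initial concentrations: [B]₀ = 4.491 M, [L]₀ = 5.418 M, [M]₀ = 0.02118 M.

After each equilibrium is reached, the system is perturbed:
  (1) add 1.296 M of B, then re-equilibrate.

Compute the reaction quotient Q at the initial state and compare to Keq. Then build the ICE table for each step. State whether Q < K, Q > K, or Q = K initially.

Q₀ = 1.3302e-08 vs Keq = 0.009833 ⇒ Q<K, forward
Step 1:
                   B          L          M
  I            4.491      5.418    0.02118
  C          -0.4541     -1.362      1.362
  E            4.037      4.056      1.383
  solve Keq expr → x = 0.4541; check Q = 0.009833
Then add 1.296 M of B.
Step 2:
                   B          L          M
  I            5.333      4.056      1.383
  C         -0.03191   -0.09574    0.09574
  E            5.301       3.96      1.479
  solve Keq expr → x = 0.03191; check Q = 0.009833

Q₀ = 1.3302e-08; Q < K (proceeds forward)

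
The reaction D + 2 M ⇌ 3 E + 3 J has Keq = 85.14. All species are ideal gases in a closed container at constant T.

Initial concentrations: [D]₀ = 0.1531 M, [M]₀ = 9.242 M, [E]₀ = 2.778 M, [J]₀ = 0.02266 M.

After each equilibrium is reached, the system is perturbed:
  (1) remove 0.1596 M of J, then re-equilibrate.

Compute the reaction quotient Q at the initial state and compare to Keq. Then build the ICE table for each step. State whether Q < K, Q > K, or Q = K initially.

Q₀ = 1.9075e-05 vs Keq = 85.14 ⇒ Q<K, forward
Step 1:
                   D          M          E          J
  init        0.1531      9.242      2.778    0.02266
  Δ          -0.1525    -0.3051     0.4576     0.4576
  eq      5.5198e-04      8.937      3.236     0.4803
  solve Keq expr → x = 0.1525; check Q = 85.14
Then remove 0.1596 M of J.
Step 2:
                   D          M          E          J
  init    5.5198e-04      8.937      3.236     0.3207
  Δ       -3.8567e-04 -7.7134e-04   0.001157   0.001157
  eq      1.6631e-04      8.936      3.237     0.3219
  solve Keq expr → x = 3.8567e-04; check Q = 85.14

Q₀ = 1.9075e-05; Q < K (proceeds forward)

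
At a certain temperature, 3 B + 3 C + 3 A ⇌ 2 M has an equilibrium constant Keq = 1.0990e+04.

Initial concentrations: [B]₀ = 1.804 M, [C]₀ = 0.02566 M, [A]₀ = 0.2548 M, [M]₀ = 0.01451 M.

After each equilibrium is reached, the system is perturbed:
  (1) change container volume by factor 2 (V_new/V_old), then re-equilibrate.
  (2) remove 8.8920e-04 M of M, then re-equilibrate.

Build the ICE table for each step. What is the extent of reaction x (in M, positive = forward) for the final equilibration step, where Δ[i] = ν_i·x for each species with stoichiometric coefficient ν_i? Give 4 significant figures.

x = 2.0190e-04 M

Q₀ = 128.3 vs Keq = 1.0990e+04 ⇒ Q<K, forward
Step 1:
                   B          C          A          M
  I            1.804    0.02566     0.2548    0.01451
  C         -0.01651   -0.01651   -0.01651    0.01101
  E            1.787   0.009152     0.2383    0.02552
  solve Keq expr → x = 0.005503; check Q = 1.0990e+04
Then change container volume by factor 2 (V_new/V_old).
Step 2:
                   B          C          A          M
  I           0.8937   0.004576     0.1191    0.01276
  C         0.009158   0.009158   0.009158  -0.006105
  E           0.9029    0.01373     0.1283   0.006653
  solve Keq expr → x = -0.003053; check Q = 1.0990e+04
Then remove 8.8920e-04 M of M.
Step 3:
                   B          C          A          M
  I           0.9029    0.01373     0.1283   0.005763
  C       -6.0570e-04 -6.0570e-04 -6.0570e-04 4.0380e-04
  E           0.9023    0.01313     0.1277   0.006167
  solve Keq expr → x = 2.0190e-04; check Q = 1.0990e+04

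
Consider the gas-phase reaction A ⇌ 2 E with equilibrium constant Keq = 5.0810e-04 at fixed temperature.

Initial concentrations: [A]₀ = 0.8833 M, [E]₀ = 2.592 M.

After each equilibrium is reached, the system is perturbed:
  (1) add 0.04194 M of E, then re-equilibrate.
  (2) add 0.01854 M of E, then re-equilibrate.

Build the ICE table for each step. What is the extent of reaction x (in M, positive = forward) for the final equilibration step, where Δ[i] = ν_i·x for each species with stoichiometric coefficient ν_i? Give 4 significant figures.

Q₀ = 7.606 vs Keq = 5.0810e-04 ⇒ Q>K, reverse
Step 1:
                    A           E
  I            0.8833       2.592
  C             1.279      -2.559
  E             2.163     0.03315
  solve Keq expr → x = -1.279; check Q = 5.0810e-04
Then add 0.04194 M of E.
Step 2:
                    A           E
  I             2.163     0.07509
  C           0.02089    -0.04178
  E             2.184     0.03331
  solve Keq expr → x = -0.02089; check Q = 5.0810e-04
Then add 0.01854 M of E.
Step 3:
                    A           E
  I             2.184     0.05185
  C          0.009235    -0.01847
  E             2.193     0.03338
  solve Keq expr → x = -0.009235; check Q = 5.0810e-04

x = -0.009235 M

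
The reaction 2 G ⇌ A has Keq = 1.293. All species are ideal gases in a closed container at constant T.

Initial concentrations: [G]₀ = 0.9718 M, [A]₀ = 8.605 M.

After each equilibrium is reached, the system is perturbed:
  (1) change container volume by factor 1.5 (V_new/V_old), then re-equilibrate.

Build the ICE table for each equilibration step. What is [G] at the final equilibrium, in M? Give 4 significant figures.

[G]_eq = 1.98 M

Q₀ = 9.112 vs Keq = 1.293 ⇒ Q>K, reverse
Step 1:
                   G          A
  init        0.9718      8.605
  Δ            1.493    -0.7467
  eq           2.465      7.858
  solve Keq expr → x = -0.7467; check Q = 1.293
Then change container volume by factor 1.5 (V_new/V_old).
Step 2:
                   G          A
  init         1.644      5.239
  Δ           0.3368    -0.1684
  eq            1.98       5.07
  solve Keq expr → x = -0.1684; check Q = 1.293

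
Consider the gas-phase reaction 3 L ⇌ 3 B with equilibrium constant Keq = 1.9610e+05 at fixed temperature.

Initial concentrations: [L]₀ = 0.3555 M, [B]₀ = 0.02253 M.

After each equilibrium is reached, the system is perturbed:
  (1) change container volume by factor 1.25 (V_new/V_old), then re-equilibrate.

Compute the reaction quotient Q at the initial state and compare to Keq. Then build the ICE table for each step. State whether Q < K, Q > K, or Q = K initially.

Q₀ = 2.5455e-04; Q < K (proceeds forward)

Q₀ = 2.5455e-04 vs Keq = 1.9610e+05 ⇒ Q<K, forward
Step 1:
                    L           B
  init         0.3555     0.02253
  Δ           -0.3491      0.3491
  eq         0.006397      0.3716
  solve Keq expr → x = 0.1164; check Q = 1.9610e+05
Then change container volume by factor 1.25 (V_new/V_old).
Step 2:
                    L           B
  init       0.005117      0.2973
  Δ                 0           0
  eq         0.005117      0.2973
  solve Keq expr → x = 0; check Q = 1.9610e+05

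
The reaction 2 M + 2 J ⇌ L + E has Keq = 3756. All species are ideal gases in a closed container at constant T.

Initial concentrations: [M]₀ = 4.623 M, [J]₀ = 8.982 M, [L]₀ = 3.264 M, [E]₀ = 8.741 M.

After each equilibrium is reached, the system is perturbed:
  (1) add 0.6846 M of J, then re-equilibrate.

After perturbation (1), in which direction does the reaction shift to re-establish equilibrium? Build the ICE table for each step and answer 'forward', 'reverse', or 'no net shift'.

Direction: forward

Q₀ = 0.01655 vs Keq = 3756 ⇒ Q<K, forward
Step 1:
                   M          J          L          E
  init         4.623      8.982      3.264      8.741
  Δ           -4.594     -4.594      2.297      2.297
  eq         0.02913      4.388      5.561      11.04
  solve Keq expr → x = 2.297; check Q = 3756
Then add 0.6846 M of J.
Step 2:
                   M          J          L          E
  init       0.02913      5.073      5.561      11.04
  Δ        -0.003906  -0.003906   0.001953   0.001953
  eq         0.02523      5.069      5.563      11.04
  solve Keq expr → x = 0.001953; check Q = 3756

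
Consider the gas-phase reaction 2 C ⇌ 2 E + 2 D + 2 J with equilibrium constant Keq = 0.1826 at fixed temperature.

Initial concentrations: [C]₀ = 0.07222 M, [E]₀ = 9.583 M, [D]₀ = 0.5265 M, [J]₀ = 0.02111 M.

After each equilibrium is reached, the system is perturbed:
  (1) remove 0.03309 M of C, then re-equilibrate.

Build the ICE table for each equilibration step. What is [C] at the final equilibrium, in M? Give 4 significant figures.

Q₀ = 2.175 vs Keq = 0.1826 ⇒ Q>K, reverse
Step 1:
                    C           E           D           J
  init        0.07222       9.583      0.5265     0.02111
  Δ           0.01363    -0.01363    -0.01363    -0.01363
  eq          0.08585       9.569      0.5129    0.007475
  solve Keq expr → x = -0.006817; check Q = 0.1826
Then remove 0.03309 M of C.
Step 2:
                    C           E           D           J
  init        0.05276       9.569      0.5129    0.007475
  Δ          0.002626   -0.002626   -0.002626   -0.002626
  eq          0.05539       9.567      0.5102    0.004849
  solve Keq expr → x = -0.001313; check Q = 0.1826

[C]_eq = 0.05539 M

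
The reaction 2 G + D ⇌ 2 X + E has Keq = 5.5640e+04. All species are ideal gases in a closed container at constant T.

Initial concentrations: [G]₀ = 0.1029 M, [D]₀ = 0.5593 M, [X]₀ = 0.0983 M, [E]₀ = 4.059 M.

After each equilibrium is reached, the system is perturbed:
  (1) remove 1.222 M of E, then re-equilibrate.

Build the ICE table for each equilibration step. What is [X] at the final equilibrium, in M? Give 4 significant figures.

Q₀ = 6.623 vs Keq = 5.5640e+04 ⇒ Q<K, forward
Step 1:
                  G         D         X         E
  Initial    0.1029    0.5593    0.0983     4.059
  Change    -0.1005  -0.05025    0.1005   0.05025
  Equil    0.002395     0.509    0.1988     4.109
  solve Keq expr → x = 0.05025; check Q = 5.5640e+04
Then remove 1.222 M of E.
Step 2:
                  G         D         X         E
  Initial  0.002395     0.509    0.1988     2.887
  Change  -3.8308e-04 -1.9154e-04 3.8308e-04 1.9154e-04
  Equil    0.002012    0.5089    0.1992     2.887
  solve Keq expr → x = 1.9154e-04; check Q = 5.5640e+04

[X]_eq = 0.1992 M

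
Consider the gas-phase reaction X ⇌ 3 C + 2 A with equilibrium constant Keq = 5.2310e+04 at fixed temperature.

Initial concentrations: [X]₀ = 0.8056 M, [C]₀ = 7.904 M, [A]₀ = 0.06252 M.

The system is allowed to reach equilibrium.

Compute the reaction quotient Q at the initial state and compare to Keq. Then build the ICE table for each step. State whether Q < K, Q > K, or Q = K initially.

Q₀ = 2.396; Q < K (proceeds forward)

Q₀ = 2.396 vs Keq = 5.2310e+04 ⇒ Q<K, forward
Step 1:
                    X           C           A
  Initial      0.8056       7.904     0.06252
  Change      -0.7558       2.267       1.512
  Equil       0.04984       10.17       1.574
  solve Keq expr → x = 0.7558; check Q = 5.2310e+04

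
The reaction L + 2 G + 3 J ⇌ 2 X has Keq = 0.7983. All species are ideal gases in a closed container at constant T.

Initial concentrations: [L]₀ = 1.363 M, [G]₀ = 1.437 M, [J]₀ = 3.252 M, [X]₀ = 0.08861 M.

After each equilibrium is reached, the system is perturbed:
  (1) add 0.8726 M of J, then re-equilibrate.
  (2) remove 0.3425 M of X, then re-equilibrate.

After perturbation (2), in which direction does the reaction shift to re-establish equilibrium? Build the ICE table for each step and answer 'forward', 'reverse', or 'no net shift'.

Q₀ = 8.1116e-05 vs Keq = 0.7983 ⇒ Q<K, forward
Step 1:
                   L          G          J          X
  I            1.363      1.437      3.252    0.08861
  C          -0.4722    -0.9444     -1.417     0.9444
  E           0.8908     0.4926      1.835      1.033
  solve Keq expr → x = 0.4722; check Q = 0.7983
Then add 0.8726 M of J.
Step 2:
                   L          G          J          X
  I           0.8908     0.4926      2.708      1.033
  C         -0.06588    -0.1318    -0.1976     0.1318
  E           0.8249     0.3609       2.51      1.165
  solve Keq expr → x = 0.06588; check Q = 0.7983
Then remove 0.3425 M of X.
Step 3:
                   L          G          J          X
  I           0.8249     0.3609       2.51     0.8223
  C         -0.03198   -0.06396   -0.09594    0.06396
  E           0.7929     0.2969      2.414     0.8862
  solve Keq expr → x = 0.03198; check Q = 0.7983

Direction: forward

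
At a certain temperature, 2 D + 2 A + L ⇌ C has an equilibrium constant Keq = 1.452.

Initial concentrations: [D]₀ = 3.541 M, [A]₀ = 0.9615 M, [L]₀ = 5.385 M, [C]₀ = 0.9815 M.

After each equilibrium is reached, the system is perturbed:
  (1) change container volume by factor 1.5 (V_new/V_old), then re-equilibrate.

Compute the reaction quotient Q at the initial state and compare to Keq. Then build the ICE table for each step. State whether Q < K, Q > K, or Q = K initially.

Q₀ = 0.01572; Q < K (proceeds forward)

Q₀ = 0.01572 vs Keq = 1.452 ⇒ Q<K, forward
Step 1:
                  D         A         L         C
  I           3.541    0.9615     5.385    0.9815
  C         -0.8019   -0.8019    -0.401     0.401
  E           2.739    0.1596     4.984     1.382
  solve Keq expr → x = 0.401; check Q = 1.452
Then change container volume by factor 1.5 (V_new/V_old).
Step 2:
                  D         A         L         C
  I           1.826    0.1064     3.323    0.9216
  C          0.1106    0.1106   0.05531  -0.05531
  E           1.937     0.217     3.378    0.8663
  solve Keq expr → x = -0.05531; check Q = 1.452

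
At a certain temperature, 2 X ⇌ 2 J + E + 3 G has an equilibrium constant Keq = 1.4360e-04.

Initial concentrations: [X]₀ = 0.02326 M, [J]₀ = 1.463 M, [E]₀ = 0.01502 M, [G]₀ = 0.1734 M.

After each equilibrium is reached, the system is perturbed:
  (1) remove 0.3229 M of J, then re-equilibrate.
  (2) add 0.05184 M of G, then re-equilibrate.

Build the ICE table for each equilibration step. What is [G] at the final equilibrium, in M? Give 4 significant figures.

Q₀ = 0.3098 vs Keq = 1.4360e-04 ⇒ Q>K, reverse
Step 1:
                   X          J          E          G
  init       0.02326      1.463    0.01502     0.1734
  Δ          0.02985   -0.02985   -0.01493   -0.04478
  eq         0.05311      1.433 9.2703e-05     0.1286
  solve Keq expr → x = -0.01493; check Q = 1.4360e-04
Then remove 0.3229 M of J.
Step 2:
                   X          J          E          G
  init       0.05311       1.11 9.2703e-05     0.1286
  Δ       -1.2076e-04 1.2076e-04 6.0382e-05 1.8114e-04
  eq         0.05299       1.11 1.5308e-04     0.1288
  solve Keq expr → x = 6.0382e-05; check Q = 1.4360e-04
Then add 0.05184 M of G.
Step 3:
                   X          J          E          G
  init       0.05299       1.11 1.5308e-04     0.1806
  Δ       1.9379e-04 -1.9379e-04 -9.6895e-05 -2.9069e-04
  eq         0.05319       1.11 5.6190e-05     0.1803
  solve Keq expr → x = -9.6895e-05; check Q = 1.4360e-04

[G]_eq = 0.1803 M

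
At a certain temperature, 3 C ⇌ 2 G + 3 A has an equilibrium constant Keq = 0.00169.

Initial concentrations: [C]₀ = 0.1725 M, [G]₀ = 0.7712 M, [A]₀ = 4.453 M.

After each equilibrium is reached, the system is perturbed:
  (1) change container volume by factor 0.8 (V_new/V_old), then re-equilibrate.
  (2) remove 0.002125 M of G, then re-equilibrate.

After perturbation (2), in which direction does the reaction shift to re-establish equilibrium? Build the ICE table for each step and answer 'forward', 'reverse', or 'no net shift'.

Direction: forward

Q₀ = 1.0231e+04 vs Keq = 0.00169 ⇒ Q>K, reverse
Step 1:
                  C         G         A
  Initial    0.1725    0.7712     4.453
  Change      1.141   -0.7609    -1.141
  Equil       1.314   0.01027     3.312
  solve Keq expr → x = -0.3805; check Q = 0.00169
Then change container volume by factor 0.8 (V_new/V_old).
Step 2:
                  C         G         A
  Initial     1.642   0.01284      4.14
  Change   0.003778 -0.002519 -0.003778
  Equil       1.646   0.01032     4.136
  solve Keq expr → x = -0.001259; check Q = 0.00169
Then remove 0.002125 M of G.
Step 3:
                  C         G         A
  Initial     1.646  0.008198     4.136
  Change  -0.003126  0.002084  0.003126
  Equil       1.643   0.01028     4.139
  solve Keq expr → x = 0.001042; check Q = 0.00169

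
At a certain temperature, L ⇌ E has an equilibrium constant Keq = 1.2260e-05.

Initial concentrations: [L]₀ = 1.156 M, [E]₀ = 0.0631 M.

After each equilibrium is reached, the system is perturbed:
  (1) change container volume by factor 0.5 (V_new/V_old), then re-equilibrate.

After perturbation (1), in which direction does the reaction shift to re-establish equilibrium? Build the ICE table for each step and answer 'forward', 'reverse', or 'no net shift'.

Direction: no net shift

Q₀ = 0.05458 vs Keq = 1.2260e-05 ⇒ Q>K, reverse
Step 1:
                   L          E
  I            1.156     0.0631
  C          0.06309   -0.06309
  E            1.219 1.4946e-05
  solve Keq expr → x = -0.06309; check Q = 1.2260e-05
Then change container volume by factor 0.5 (V_new/V_old).
Step 2:
                   L          E
  I            2.438 2.9892e-05
  C                0          0
  E            2.438 2.9892e-05
  solve Keq expr → x = 0; check Q = 1.2260e-05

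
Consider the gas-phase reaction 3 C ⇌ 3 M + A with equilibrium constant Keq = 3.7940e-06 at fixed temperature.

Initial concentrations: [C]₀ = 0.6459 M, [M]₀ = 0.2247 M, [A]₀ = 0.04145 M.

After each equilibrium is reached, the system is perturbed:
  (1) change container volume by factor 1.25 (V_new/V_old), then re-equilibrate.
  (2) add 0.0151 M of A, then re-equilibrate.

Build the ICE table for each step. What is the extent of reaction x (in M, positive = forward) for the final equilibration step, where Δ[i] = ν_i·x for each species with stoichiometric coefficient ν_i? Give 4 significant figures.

Q₀ = 0.001745 vs Keq = 3.7940e-06 ⇒ Q>K, reverse
Step 1:
                   C          M          A
  Initial     0.6459     0.2247    0.04145
  Change      0.1199    -0.1199   -0.03997
  Equil       0.7658     0.1048   0.001481
  solve Keq expr → x = -0.03997; check Q = 3.7940e-06
Then change container volume by factor 1.25 (V_new/V_old).
Step 2:
                   C          M          A
  Initial     0.6126    0.08383   0.001185
  Change  -7.5464e-04 7.5464e-04 2.5155e-04
  Equil       0.6119    0.08459   0.001436
  solve Keq expr → x = 2.5155e-04; check Q = 3.7940e-06
Then add 0.0151 M of A.
Step 3:
                   C          M          A
  Initial     0.6119    0.08459    0.01654
  Change     0.03052   -0.03052   -0.01017
  Equil       0.6424    0.05407   0.006363
  solve Keq expr → x = -0.01017; check Q = 3.7940e-06

x = -0.01017 M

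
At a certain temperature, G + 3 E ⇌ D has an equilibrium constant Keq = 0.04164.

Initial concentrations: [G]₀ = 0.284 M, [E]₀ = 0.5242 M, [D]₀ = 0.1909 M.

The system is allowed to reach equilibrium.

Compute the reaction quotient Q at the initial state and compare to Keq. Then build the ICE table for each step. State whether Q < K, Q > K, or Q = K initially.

Q₀ = 4.667 vs Keq = 0.04164 ⇒ Q>K, reverse
Step 1:
                   G          E          D
  Initial      0.284     0.5242     0.1909
  Change        0.17       0.51      -0.17
  Equil        0.454      1.034    0.02091
  solve Keq expr → x = -0.17; check Q = 0.04164

Q₀ = 4.667; Q > K (proceeds reverse)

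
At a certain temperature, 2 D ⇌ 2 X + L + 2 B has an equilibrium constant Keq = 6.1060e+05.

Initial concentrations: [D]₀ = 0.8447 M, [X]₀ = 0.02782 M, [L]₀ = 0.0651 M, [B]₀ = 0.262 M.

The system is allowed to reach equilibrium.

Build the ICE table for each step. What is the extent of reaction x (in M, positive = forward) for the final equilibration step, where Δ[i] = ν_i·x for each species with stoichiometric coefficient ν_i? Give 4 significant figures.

Q₀ = 4.8472e-06 vs Keq = 6.1060e+05 ⇒ Q<K, forward
Step 1:
                   D          X          L          B
  init        0.8447    0.02782     0.0651      0.262
  Δ          -0.8438     0.8438     0.4219     0.8438
  eq      8.6086e-04     0.8717      0.487      1.106
  solve Keq expr → x = 0.4219; check Q = 6.1060e+05

x = 0.4219 M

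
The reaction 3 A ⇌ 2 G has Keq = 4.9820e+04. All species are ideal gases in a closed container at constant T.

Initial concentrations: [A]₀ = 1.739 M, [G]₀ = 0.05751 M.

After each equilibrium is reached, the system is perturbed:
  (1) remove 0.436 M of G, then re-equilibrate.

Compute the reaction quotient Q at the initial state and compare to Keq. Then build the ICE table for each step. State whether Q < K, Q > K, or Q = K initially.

Q₀ = 6.2891e-04 vs Keq = 4.9820e+04 ⇒ Q<K, forward
Step 1:
                    A           G
  I             1.739     0.05751
  C            -1.708       1.139
  E           0.03063       1.196
  solve Keq expr → x = 0.5695; check Q = 4.9820e+04
Then remove 0.436 M of G.
Step 2:
                    A           G
  I           0.03063      0.7604
  C         -0.007883    0.005255
  E           0.02275      0.7657
  solve Keq expr → x = 0.002628; check Q = 4.9820e+04

Q₀ = 6.2891e-04; Q < K (proceeds forward)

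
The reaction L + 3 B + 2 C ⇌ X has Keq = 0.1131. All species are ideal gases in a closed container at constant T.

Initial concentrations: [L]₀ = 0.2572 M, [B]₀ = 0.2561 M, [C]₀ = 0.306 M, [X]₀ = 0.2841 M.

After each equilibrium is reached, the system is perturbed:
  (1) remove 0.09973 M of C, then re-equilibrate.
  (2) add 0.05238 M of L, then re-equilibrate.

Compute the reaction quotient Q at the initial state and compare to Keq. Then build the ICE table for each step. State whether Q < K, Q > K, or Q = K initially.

Q₀ = 702.3; Q > K (proceeds reverse)

Q₀ = 702.3 vs Keq = 0.1131 ⇒ Q>K, reverse
Step 1:
                  L         B         C         X
  init       0.2572    0.2561     0.306    0.2841
  Δ          0.2476    0.7427    0.4952   -0.2476
  eq         0.5048    0.9988    0.8012   0.03652
  solve Keq expr → x = -0.2476; check Q = 0.1131
Then remove 0.09973 M of C.
Step 2:
                  L         B         C         X
  init       0.5048    0.9988    0.7014   0.03652
  Δ        0.005736   0.01721   0.01147 -0.005736
  eq         0.5105     1.016    0.7129   0.03078
  solve Keq expr → x = -0.005736; check Q = 0.1131
Then add 0.05238 M of L.
Step 3:
                  L         B         C         X
  init       0.5629     1.016    0.7129   0.03078
  Δ       -0.002046 -0.006137 -0.004091  0.002046
  eq         0.5609      1.01    0.7088   0.03283
  solve Keq expr → x = 0.002046; check Q = 0.1131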